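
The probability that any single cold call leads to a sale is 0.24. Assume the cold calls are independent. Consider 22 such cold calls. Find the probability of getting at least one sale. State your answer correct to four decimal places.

0.9976

P(at least one) = 1 − P(none) = 1 − (1 − 0.24)^22
= 1 − 0.002387 = 0.997613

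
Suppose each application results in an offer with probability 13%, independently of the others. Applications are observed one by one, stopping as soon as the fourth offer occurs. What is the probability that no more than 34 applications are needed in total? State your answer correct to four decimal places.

Finishing within 34 applications ⇔ at least 4 successes in the first 34. With X ~ Binomial(34, 0.13), P(Y ≤ 34) = 1 − P(X ≤ 3).
  k=0: C(34,0)·0.13^0·0.87^34 = 0.008783
  k=1: C(34,1)·0.13^1·0.87^33 = 0.044623
  k=2: C(34,2)·0.13^2·0.87^32 = 0.110018
  k=3: C(34,3)·0.13^3·0.87^31 = 0.175355
1 − 0.338780 = 0.661220

0.6612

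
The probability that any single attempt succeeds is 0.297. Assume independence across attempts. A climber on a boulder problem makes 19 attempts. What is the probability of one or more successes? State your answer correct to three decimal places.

0.999

P(at least one) = 1 − P(none) = 1 − (1 − 0.297)^19
= 1 − 0.00124 = 0.99876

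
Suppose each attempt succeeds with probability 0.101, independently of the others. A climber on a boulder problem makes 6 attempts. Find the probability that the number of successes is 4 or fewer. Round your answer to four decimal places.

0.9999

X ~ Binomial(6, 0.101); P(X ≤ 4) = Σ C(6,k) p^k (1−p)^(6−k) over k:
  k=0: C(6,0)·0.101^0·0.899^6 = 0.527908
  k=1: C(6,1)·0.101^1·0.899^5 = 0.355853
  k=2: C(6,2)·0.101^2·0.899^4 = 0.099948
  k=3: C(6,3)·0.101^3·0.899^3 = 0.014972
  k=4: C(6,4)·0.101^4·0.899^2 = 0.001262
Total = 0.999942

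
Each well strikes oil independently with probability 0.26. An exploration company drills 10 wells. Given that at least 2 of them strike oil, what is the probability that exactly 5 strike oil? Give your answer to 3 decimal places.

0.085

X ~ Binomial(10, 0.26). Want P(X=5 | X≥2) = P(X=5) / P(X≥2).
P(X=5) = C(10,5)·0.26^5·0.74^5 = 0.06644
P(X≥2) = 1 − 0.04924 − 0.17301 = 0.77776
Ratio = 0.06644 / 0.77776 = 0.08542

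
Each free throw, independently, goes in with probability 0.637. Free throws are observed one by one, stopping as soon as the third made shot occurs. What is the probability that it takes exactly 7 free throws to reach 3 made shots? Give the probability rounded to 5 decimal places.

Y = trial on which the third success occurs; negative binomial, r=3, p=0.637.
P(Y=7) = C(6,2) · p^3 · (1−p)^4
= 15 · 0.25847 · 0.017363 = 0.0673188

0.06732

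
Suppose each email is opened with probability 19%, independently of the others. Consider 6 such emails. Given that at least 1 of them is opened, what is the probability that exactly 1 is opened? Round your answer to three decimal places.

X ~ Binomial(6, 0.19). Want P(X=1 | X≥1) = P(X=1) / P(X≥1).
P(X=1) = C(6,1)·0.19^1·0.81^5 = 0.39749
P(X≥1) = 1 − 0.28243 = 0.71757
Ratio = 0.39749 / 0.71757 = 0.55394

0.554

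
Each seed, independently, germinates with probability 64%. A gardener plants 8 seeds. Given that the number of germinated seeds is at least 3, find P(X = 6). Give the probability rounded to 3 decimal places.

0.257

X ~ Binomial(8, 0.64). Want P(X=6 | X≥3) = P(X=6) / P(X≥3).
P(X=6) = C(8,6)·0.64^6·0.36^2 = 0.24937
P(X≥3) = 1 − 0.00028 − 0.00401 − 0.02497 = 0.97074
Ratio = 0.24937 / 0.97074 = 0.25689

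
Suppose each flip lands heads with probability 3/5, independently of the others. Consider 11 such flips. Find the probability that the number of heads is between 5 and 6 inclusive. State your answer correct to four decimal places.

X ~ Binomial(11, 0.60); P(5 ≤ X ≤ 6) = Σ C(11,k) p^k (1−p)^(11−k) over k:
  k=5: C(11,5)·0.60^5·0.40^6 = 0.147149
  k=6: C(11,6)·0.60^6·0.40^5 = 0.220724
Total = 0.367873

0.3679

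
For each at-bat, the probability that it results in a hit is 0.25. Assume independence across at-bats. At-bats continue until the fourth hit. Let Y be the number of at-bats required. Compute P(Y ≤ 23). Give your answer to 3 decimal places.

0.863

Finishing within 23 at-bats ⇔ at least 4 successes in the first 23. With X ~ Binomial(23, 0.25), P(Y ≤ 23) = 1 − P(X ≤ 3).
  k=0: C(23,0)·0.25^0·0.75^23 = 0.00134
  k=1: C(23,1)·0.25^1·0.75^22 = 0.01026
  k=2: C(23,2)·0.25^2·0.75^21 = 0.03761
  k=3: C(23,3)·0.25^3·0.75^20 = 0.08775
1 − 0.13696 = 0.86304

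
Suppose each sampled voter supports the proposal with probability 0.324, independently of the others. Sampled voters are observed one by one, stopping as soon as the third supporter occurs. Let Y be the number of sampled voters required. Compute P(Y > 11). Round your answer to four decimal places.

0.2547

Needing more than 11 sampled voters ⇔ fewer than 3 successes in the first 11. With X ~ Binomial(11, 0.324), P(Y > 11) = P(X ≤ 2).
  k=0: C(11,0)·0.324^0·0.676^11 = 0.013471
  k=1: C(11,1)·0.324^1·0.676^10 = 0.071024
  k=2: C(11,2)·0.324^2·0.676^9 = 0.170205
P(X ≤ 2) = 0.254701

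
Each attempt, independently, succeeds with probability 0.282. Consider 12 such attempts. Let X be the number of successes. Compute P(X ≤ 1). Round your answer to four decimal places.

0.1072

X ~ Binomial(12, 0.282); P(X ≤ 1) = Σ C(12,k) p^k (1−p)^(12−k) over k:
  k=0: C(12,0)·0.282^0·0.718^12 = 0.018771
  k=1: C(12,1)·0.282^1·0.718^11 = 0.088471
Total = 0.107242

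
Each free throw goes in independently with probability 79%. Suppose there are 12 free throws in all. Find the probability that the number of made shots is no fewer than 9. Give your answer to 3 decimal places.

X ~ Binomial(12, 0.79); P(X ≥ 9) = Σ C(12,k) p^k (1−p)^(12−k) over k:
  k=9: C(12,9)·0.79^9·0.21^3 = 0.24419
  k=10: C(12,10)·0.79^10·0.21^2 = 0.27558
  k=11: C(12,11)·0.79^11·0.21^1 = 0.18849
  k=12: C(12,12)·0.79^12·0.21^0 = 0.05909
Total = 0.76736

0.767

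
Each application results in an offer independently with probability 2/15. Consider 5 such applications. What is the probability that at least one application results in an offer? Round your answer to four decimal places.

P(at least one) = 1 − P(none) = 1 − (1 − 0.133333)^5
= 1 − 0.488946 = 0.511054

0.5111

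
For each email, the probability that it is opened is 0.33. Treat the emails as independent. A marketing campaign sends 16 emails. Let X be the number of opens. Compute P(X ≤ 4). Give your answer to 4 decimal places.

0.3496

X ~ Binomial(16, 0.33); P(X ≤ 4) = Σ C(16,k) p^k (1−p)^(16−k) over k:
  k=0: C(16,0)·0.33^0·0.67^16 = 0.001649
  k=1: C(16,1)·0.33^1·0.67^15 = 0.012994
  k=2: C(16,2)·0.33^2·0.67^14 = 0.048002
  k=3: C(16,3)·0.33^3·0.67^13 = 0.110332
  k=4: C(16,4)·0.33^4·0.67^12 = 0.176614
Total = 0.349591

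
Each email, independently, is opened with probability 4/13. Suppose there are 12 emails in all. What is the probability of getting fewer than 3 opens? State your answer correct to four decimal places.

X ~ Binomial(12, 0.307692); P(X ≤ 2) = Σ C(12,k) p^k (1−p)^(12−k) over k:
  k=0: C(12,0)·0.307692^0·0.692308^12 = 0.012122
  k=1: C(12,1)·0.307692^1·0.692308^11 = 0.064653
  k=2: C(12,2)·0.307692^2·0.692308^10 = 0.158041
Total = 0.234816

0.2348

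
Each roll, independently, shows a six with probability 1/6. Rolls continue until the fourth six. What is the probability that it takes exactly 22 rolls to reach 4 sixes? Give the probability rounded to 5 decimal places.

0.03855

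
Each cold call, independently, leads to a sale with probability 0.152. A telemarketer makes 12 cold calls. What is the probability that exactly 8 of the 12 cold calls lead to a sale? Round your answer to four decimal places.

X ~ Binomial(n=12, p=0.152).
P(X=8) = C(12,8) · p^8 · (1−p)^4
= 495 · 2.8494e-07 · 0.51711 = 0.000073

0.0001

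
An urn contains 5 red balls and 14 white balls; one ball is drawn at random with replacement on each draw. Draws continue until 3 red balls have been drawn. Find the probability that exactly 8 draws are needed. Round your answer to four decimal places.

Y = trial on which the third success occurs; negative binomial, r=3, p=0.263158.
P(Y=8) = C(7,2) · p^3 · (1−p)^5
= 21 · 0.018224 · 0.21721 = 0.083127

0.0831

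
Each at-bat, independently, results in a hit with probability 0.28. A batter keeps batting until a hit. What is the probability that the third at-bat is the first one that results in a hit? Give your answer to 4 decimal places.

Geometric (trials to first success), p = 0.28.
P(Y = 3) = (1−p)^2 · p = 0.5184 · 0.28 = 0.145152

0.1452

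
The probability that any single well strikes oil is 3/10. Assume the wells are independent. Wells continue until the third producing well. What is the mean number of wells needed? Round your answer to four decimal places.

Y = total wells until the third success; negative binomial with r=3, p=0.30.
E[Y] = r / p = 3 / 0.30 = 10.000000

10.0000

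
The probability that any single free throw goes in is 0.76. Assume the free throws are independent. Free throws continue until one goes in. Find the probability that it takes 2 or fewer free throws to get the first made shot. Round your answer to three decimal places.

0.942

Y = number of free throws to the first success; geometric, p = 0.76.
P(Y ≤ 2) = 1 − (1−p)^2 = 1 − 0.05760 = 0.94240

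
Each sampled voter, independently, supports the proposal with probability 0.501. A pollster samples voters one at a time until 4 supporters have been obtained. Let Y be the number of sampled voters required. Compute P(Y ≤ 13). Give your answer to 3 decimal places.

Finishing within 13 sampled voters ⇔ at least 4 successes in the first 13. With X ~ Binomial(13, 0.501), P(Y ≤ 13) = 1 − P(X ≤ 3).
  k=0: C(13,0)·0.501^0·0.499^13 = 0.00012
  k=1: C(13,1)·0.501^1·0.499^12 = 0.00155
  k=2: C(13,2)·0.501^2·0.499^11 = 0.00935
  k=3: C(13,3)·0.501^3·0.499^10 = 0.03443
1 − 0.04545 = 0.95455

0.955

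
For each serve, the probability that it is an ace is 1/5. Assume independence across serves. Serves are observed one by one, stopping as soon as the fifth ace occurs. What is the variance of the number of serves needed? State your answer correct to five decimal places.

100.00000

Y = total serves until the fifth success; negative binomial with r=5, p=0.20.
Var(Y) = r(1−p)/p² = 5·0.80 / 0.20² = 100.0000000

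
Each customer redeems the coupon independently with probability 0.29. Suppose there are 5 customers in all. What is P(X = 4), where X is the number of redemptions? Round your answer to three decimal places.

X ~ Binomial(n=5, p=0.29).
P(X=4) = C(5,4) · p^4 · (1−p)^1
= 5 · 0.0070728 · 0.71 = 0.02511

0.025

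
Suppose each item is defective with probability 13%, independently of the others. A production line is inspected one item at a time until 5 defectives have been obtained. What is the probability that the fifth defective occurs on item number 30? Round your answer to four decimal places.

0.0271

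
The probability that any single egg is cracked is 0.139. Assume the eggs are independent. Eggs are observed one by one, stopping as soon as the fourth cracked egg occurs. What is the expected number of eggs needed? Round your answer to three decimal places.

Y = total eggs until the fourth success; negative binomial with r=4, p=0.139.
E[Y] = r / p = 4 / 0.139 = 28.77698

28.777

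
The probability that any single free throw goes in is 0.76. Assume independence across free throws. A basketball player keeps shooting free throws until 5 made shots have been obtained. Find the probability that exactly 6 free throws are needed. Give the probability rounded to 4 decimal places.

Y = trial on which the fifth success occurs; negative binomial, r=5, p=0.76.
P(Y=6) = C(5,4) · p^5 · (1−p)^1
= 5 · 0.25355 · 0.24 = 0.304263

0.3043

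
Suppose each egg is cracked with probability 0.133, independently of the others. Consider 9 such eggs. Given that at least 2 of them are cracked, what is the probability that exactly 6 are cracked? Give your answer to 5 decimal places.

X ~ Binomial(9, 0.133). Want P(X=6 | X≥2) = P(X=6) / P(X≥2).
P(X=6) = C(9,6)·0.133^6·0.867^3 = 0.0003030
P(X≥2) = 1 − 0.2768037 − 0.3821615 = 0.3410348
Ratio = 0.0003030 / 0.3410348 = 0.0008885

0.00089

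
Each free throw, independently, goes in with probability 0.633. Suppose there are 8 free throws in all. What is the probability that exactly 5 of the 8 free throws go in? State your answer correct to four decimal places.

0.2813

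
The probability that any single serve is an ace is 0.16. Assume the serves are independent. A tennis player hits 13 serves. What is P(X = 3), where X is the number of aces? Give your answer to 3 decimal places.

X ~ Binomial(n=13, p=0.16).
P(X=3) = C(13,3) · p^3 · (1−p)^10
= 286 · 0.004096 · 0.1749 = 0.20489

0.205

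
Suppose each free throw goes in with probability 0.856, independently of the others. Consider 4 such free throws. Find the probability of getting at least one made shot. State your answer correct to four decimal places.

0.9996

P(at least one) = 1 − P(none) = 1 − (1 − 0.856)^4
= 1 − 0.000430 = 0.999570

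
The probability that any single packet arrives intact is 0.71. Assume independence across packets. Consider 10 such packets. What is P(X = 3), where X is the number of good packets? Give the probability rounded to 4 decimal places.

0.0074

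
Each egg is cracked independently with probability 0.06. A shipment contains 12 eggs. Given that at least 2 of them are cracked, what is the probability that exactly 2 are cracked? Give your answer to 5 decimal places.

0.80212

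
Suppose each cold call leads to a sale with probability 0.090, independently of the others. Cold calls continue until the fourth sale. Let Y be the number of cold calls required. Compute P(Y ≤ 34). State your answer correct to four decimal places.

Finishing within 34 cold calls ⇔ at least 4 successes in the first 34. With X ~ Binomial(34, 0.09), P(Y ≤ 34) = 1 − P(X ≤ 3).
  k=0: C(34,0)·0.09^0·0.91^34 = 0.040496
  k=1: C(34,1)·0.09^1·0.91^33 = 0.136172
  k=2: C(34,2)·0.09^2·0.91^32 = 0.222215
  k=3: C(34,3)·0.09^3·0.91^31 = 0.234424
1 − 0.633306 = 0.366694

0.3667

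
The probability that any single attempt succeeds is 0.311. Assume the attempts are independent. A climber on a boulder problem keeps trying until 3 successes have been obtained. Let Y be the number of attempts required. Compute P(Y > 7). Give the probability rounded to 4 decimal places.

0.6220

Needing more than 7 attempts ⇔ fewer than 3 successes in the first 7. With X ~ Binomial(7, 0.311), P(Y > 7) = P(X ≤ 2).
  k=0: C(7,0)·0.311^0·0.689^7 = 0.073711
  k=1: C(7,1)·0.311^1·0.689^6 = 0.232902
  k=2: C(7,2)·0.311^2·0.689^5 = 0.315381
P(X ≤ 2) = 0.621995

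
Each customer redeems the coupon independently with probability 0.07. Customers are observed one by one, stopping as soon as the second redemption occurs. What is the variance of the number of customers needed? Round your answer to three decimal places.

379.592

Y = total customers until the second success; negative binomial with r=2, p=0.07.
Var(Y) = r(1−p)/p² = 2·0.93 / 0.07² = 379.59184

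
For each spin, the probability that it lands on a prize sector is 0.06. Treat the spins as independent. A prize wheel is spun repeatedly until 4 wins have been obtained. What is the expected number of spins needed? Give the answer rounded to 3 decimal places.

66.667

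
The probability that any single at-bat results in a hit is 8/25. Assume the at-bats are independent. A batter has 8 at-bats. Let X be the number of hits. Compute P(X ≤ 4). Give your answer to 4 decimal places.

0.9250

X ~ Binomial(8, 0.32); P(X ≤ 4) = Σ C(8,k) p^k (1−p)^(8−k) over k:
  k=0: C(8,0)·0.32^0·0.68^8 = 0.045716
  k=1: C(8,1)·0.32^1·0.68^7 = 0.172109
  k=2: C(8,2)·0.32^2·0.68^6 = 0.283473
  k=3: C(8,3)·0.32^3·0.68^5 = 0.266798
  k=4: C(8,4)·0.32^4·0.68^4 = 0.156940
Total = 0.925036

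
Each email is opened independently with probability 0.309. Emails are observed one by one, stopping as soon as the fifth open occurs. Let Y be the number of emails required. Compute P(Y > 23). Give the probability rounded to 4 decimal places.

Needing more than 23 emails ⇔ fewer than 5 successes in the first 23. With X ~ Binomial(23, 0.309), P(Y > 23) = P(X ≤ 4).
  k=0: C(23,0)·0.309^0·0.691^23 = 0.000203
  k=1: C(23,1)·0.309^1·0.691^22 = 0.002090
  k=2: C(23,2)·0.309^2·0.691^21 = 0.010282
  k=3: C(23,3)·0.309^3·0.691^20 = 0.032185
  k=4: C(23,4)·0.309^4·0.691^19 = 0.071962
P(X ≤ 4) = 0.116723

0.1167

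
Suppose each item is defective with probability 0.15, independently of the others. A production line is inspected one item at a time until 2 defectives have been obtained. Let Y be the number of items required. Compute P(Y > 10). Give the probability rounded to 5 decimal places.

0.54430

Needing more than 10 items ⇔ fewer than 2 successes in the first 10. With X ~ Binomial(10, 0.15), P(Y > 10) = P(X ≤ 1).
  k=0: C(10,0)·0.15^0·0.85^10 = 0.1968744
  k=1: C(10,1)·0.15^1·0.85^9 = 0.3474254
P(X ≤ 1) = 0.5442998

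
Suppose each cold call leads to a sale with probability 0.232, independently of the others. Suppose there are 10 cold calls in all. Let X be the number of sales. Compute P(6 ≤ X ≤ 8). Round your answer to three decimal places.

0.014

X ~ Binomial(10, 0.232); P(6 ≤ X ≤ 8) = Σ C(10,k) p^k (1−p)^(10−k) over k:
  k=6: C(10,6)·0.232^6·0.768^4 = 0.01139
  k=7: C(10,7)·0.232^7·0.768^3 = 0.00197
  k=8: C(10,8)·0.232^8·0.768^2 = 0.00022
Total = 0.01358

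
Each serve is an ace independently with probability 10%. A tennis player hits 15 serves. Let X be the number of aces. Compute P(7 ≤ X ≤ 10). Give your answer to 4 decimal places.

X ~ Binomial(15, 0.10); P(7 ≤ X ≤ 10) = Σ C(15,k) p^k (1−p)^(15−k) over k:
  k=7: C(15,7)·0.10^7·0.90^8 = 0.000277
  k=8: C(15,8)·0.10^8·0.90^7 = 0.000031
  k=9: C(15,9)·0.10^9·0.90^6 = 0.000003
  k=10: C(15,10)·0.10^10·0.90^5 = 0.000000
Total = 0.000311

0.0003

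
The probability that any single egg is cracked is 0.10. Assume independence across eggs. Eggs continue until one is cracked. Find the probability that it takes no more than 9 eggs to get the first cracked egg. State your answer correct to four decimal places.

Y = number of eggs to the first success; geometric, p = 0.10.
P(Y ≤ 9) = 1 − (1−p)^9 = 1 − 0.387420 = 0.612580

0.6126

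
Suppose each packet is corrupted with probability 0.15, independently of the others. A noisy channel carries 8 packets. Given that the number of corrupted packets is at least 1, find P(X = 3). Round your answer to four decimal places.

X ~ Binomial(8, 0.15). Want P(X=3 | X≥1) = P(X=3) / P(X≥1).
P(X=3) = C(8,3)·0.15^3·0.85^5 = 0.083860
P(X≥1) = 1 − 0.272491 = 0.727509
Ratio = 0.083860 / 0.727509 = 0.115270

0.1153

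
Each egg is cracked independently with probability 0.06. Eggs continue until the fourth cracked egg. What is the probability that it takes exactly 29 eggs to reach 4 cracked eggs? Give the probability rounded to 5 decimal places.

0.00904

Y = trial on which the fourth success occurs; negative binomial, r=4, p=0.06.
P(Y=29) = C(28,3) · p^4 · (1−p)^25
= 3276 · 1.296e-05 · 0.21291 = 0.0090395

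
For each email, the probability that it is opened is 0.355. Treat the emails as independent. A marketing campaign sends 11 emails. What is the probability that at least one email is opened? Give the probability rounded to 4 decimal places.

0.9920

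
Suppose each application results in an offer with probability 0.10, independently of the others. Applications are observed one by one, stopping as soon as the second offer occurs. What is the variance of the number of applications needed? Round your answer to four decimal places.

Y = total applications until the second success; negative binomial with r=2, p=0.10.
Var(Y) = r(1−p)/p² = 2·0.90 / 0.10² = 180.000000

180.0000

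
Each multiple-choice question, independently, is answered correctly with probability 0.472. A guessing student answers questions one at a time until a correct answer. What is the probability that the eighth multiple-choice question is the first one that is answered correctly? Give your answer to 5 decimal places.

Geometric (trials to first success), p = 0.472.
P(Y = 8) = (1−p)^7 · p = 0.01144 · 0.472 = 0.0053998

0.00540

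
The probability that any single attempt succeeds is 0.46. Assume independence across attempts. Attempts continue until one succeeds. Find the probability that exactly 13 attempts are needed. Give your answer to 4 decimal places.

0.0003

Geometric (trials to first success), p = 0.46.
P(Y = 13) = (1−p)^12 · p = 0.00061479 · 0.46 = 0.000283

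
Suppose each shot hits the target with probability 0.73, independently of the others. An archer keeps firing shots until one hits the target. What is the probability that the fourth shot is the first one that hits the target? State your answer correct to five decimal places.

0.01437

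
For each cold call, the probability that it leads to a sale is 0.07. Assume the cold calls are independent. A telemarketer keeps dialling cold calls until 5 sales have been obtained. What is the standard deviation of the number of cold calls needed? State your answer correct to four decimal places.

Y = total cold calls until the fifth success; negative binomial with r=5, p=0.07.
SD(Y) = √[r(1−p)/p²] = √(948.979592) = 30.805512

30.8055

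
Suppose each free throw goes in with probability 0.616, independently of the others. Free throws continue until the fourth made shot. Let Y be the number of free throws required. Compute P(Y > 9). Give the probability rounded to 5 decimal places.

0.08257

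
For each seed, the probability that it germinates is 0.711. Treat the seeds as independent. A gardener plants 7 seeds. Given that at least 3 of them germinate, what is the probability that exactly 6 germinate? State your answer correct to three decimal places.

X ~ Binomial(7, 0.711). Want P(X=6 | X≥3) = P(X=6) / P(X≥3).
P(X=6) = C(7,6)·0.711^6·0.289^1 = 0.26134
P(X≥3) = 1 − 0.00017 − 0.00290 − 0.02140 = 0.97553
Ratio = 0.26134 / 0.97553 = 0.26790

0.268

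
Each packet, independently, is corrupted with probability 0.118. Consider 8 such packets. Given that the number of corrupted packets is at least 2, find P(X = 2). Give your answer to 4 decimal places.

0.7590

X ~ Binomial(8, 0.118). Want P(X=2 | X≥2) = P(X=2) / P(X≥2).
P(X=2) = C(8,2)·0.118^2·0.882^6 = 0.183541
P(X≥2) = 1 − 0.366226 − 0.391969 = 0.241805
Ratio = 0.183541 / 0.241805 = 0.759046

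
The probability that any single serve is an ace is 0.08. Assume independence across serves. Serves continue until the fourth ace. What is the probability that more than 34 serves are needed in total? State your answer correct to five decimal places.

0.71245

Needing more than 34 serves ⇔ fewer than 4 successes in the first 34. With X ~ Binomial(34, 0.08), P(Y > 34) = P(X ≤ 3).
  k=0: C(34,0)·0.08^0·0.92^34 = 0.0587200
  k=1: C(34,1)·0.08^1·0.92^33 = 0.1736070
  k=2: C(34,2)·0.08^2·0.92^32 = 0.2490883
  k=3: C(34,3)·0.08^3·0.92^31 = 0.2310384
P(X ≤ 3) = 0.7124537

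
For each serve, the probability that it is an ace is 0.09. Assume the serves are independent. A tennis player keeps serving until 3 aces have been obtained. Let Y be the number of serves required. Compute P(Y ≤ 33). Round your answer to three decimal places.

0.580

Finishing within 33 serves ⇔ at least 3 successes in the first 33. With X ~ Binomial(33, 0.09), P(Y ≤ 33) = 1 − P(X ≤ 2).
  k=0: C(33,0)·0.09^0·0.91^33 = 0.04450
  k=1: C(33,1)·0.09^1·0.91^32 = 0.14524
  k=2: C(33,2)·0.09^2·0.91^31 = 0.22983
1 − 0.41957 = 0.58043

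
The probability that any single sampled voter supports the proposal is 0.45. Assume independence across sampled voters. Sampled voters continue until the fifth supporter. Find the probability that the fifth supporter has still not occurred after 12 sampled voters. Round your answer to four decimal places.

Needing more than 12 sampled voters ⇔ fewer than 5 successes in the first 12. With X ~ Binomial(12, 0.45), P(Y > 12) = P(X ≤ 4).
  k=0: C(12,0)·0.45^0·0.55^12 = 0.000766
  k=1: C(12,1)·0.45^1·0.55^11 = 0.007523
  k=2: C(12,2)·0.45^2·0.55^10 = 0.033853
  k=3: C(12,3)·0.45^3·0.55^9 = 0.092326
  k=4: C(12,4)·0.45^4·0.55^8 = 0.169964
P(X ≤ 4) = 0.304432

0.3044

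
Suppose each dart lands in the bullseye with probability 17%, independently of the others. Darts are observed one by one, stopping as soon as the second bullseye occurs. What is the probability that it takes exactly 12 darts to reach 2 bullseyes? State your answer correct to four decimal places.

0.0493

Y = trial on which the second success occurs; negative binomial, r=2, p=0.17.
P(Y=12) = C(11,1) · p^2 · (1−p)^10
= 11 · 0.0289 · 0.15516 = 0.049325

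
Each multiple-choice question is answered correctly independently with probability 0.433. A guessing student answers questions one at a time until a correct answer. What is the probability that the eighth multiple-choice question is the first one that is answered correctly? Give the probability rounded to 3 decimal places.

0.008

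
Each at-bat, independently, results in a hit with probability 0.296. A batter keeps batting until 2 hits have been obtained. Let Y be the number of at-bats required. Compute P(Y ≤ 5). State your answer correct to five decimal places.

Finishing within 5 at-bats ⇔ at least 2 successes in the first 5. With X ~ Binomial(5, 0.296), P(Y ≤ 5) = 1 − P(X ≤ 1).
  k=0: C(5,0)·0.296^0·0.704^5 = 0.1729272
  k=1: C(5,1)·0.296^1·0.704^4 = 0.3635401
1 − 0.5364673 = 0.4635327

0.46353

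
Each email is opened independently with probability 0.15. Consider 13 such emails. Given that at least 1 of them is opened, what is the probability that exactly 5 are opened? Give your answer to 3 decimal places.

X ~ Binomial(13, 0.15). Want P(X=5 | X≥1) = P(X=5) / P(X≥1).
P(X=5) = C(13,5)·0.15^5·0.85^8 = 0.02663
P(X≥1) = 1 − 0.12091 = 0.87909
Ratio = 0.02663 / 0.87909 = 0.03029

0.030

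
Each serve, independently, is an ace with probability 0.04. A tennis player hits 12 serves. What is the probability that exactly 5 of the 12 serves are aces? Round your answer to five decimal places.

0.00006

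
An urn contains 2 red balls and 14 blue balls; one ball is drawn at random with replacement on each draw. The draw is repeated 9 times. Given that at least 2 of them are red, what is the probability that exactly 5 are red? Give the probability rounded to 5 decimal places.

0.00721

X ~ Binomial(9, 0.125). Want P(X=5 | X≥2) = P(X=5) / P(X≥2).
P(X=5) = C(9,5)·0.125^5·0.875^4 = 0.0022540
P(X≥2) = 1 − 0.3006578 − 0.3865600 = 0.3127822
Ratio = 0.0022540 / 0.3127822 = 0.0072063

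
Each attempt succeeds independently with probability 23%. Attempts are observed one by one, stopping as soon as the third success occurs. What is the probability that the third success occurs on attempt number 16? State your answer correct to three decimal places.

Y = trial on which the third success occurs; negative binomial, r=3, p=0.23.
P(Y=16) = C(15,2) · p^3 · (1−p)^13
= 105 · 0.012167 · 0.033449 = 0.04273

0.043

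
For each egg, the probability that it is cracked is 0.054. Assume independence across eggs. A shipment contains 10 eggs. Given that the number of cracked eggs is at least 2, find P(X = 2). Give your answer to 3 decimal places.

X ~ Binomial(10, 0.054). Want P(X=2 | X≥2) = P(X=2) / P(X≥2).
P(X=2) = C(10,2)·0.054^2·0.946^8 = 0.08416
P(X≥2) = 1 − 0.57400 − 0.32765 = 0.09835
Ratio = 0.08416 / 0.09835 = 0.85578

0.856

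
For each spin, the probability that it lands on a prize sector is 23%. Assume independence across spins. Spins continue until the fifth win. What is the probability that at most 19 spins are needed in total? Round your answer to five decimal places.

0.45196

Finishing within 19 spins ⇔ at least 5 successes in the first 19. With X ~ Binomial(19, 0.23), P(Y ≤ 19) = 1 − P(X ≤ 4).
  k=0: C(19,0)·0.23^0·0.77^19 = 0.0069715
  k=1: C(19,1)·0.23^1·0.77^18 = 0.0395653
  k=2: C(19,2)·0.23^2·0.77^17 = 0.1063639
  k=3: C(19,3)·0.23^3·0.77^16 = 0.1800358
  k=4: C(19,4)·0.23^4·0.77^15 = 0.2151077
1 − 0.5480442 = 0.4519558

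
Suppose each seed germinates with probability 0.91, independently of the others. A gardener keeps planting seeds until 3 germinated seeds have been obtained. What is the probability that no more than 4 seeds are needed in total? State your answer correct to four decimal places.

Finishing within 4 seeds ⇔ at least 3 successes in the first 4. With X ~ Binomial(4, 0.91), P(Y ≤ 4) = 1 − P(X ≤ 2).
  k=0: C(4,0)·0.91^0·0.09^4 = 0.000066
  k=1: C(4,1)·0.91^1·0.09^3 = 0.002654
  k=2: C(4,2)·0.91^2·0.09^2 = 0.040246
1 − 0.042965 = 0.957035

0.9570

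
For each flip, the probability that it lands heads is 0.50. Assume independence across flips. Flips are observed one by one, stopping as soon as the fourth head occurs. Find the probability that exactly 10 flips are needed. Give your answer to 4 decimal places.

0.0820

Y = trial on which the fourth success occurs; negative binomial, r=4, p=0.50.
P(Y=10) = C(9,3) · p^4 · (1−p)^6
= 84 · 0.0625 · 0.015625 = 0.082031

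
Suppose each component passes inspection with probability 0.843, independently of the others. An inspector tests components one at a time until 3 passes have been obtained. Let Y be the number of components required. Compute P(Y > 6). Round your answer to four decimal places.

Needing more than 6 components ⇔ fewer than 3 successes in the first 6. With X ~ Binomial(6, 0.843), P(Y > 6) = P(X ≤ 2).
  k=0: C(6,0)·0.843^0·0.157^6 = 0.000015
  k=1: C(6,1)·0.843^1·0.157^5 = 0.000482
  k=2: C(6,2)·0.843^2·0.157^4 = 0.006477
P(X ≤ 2) = 0.006974

0.0070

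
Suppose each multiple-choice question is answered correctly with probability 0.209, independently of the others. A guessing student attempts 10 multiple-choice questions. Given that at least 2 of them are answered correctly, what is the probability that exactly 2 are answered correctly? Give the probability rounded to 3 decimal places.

0.463

X ~ Binomial(10, 0.209). Want P(X=2 | X≥2) = P(X=2) / P(X≥2).
P(X=2) = C(10,2)·0.209^2·0.791^8 = 0.30124
P(X≥2) = 1 − 0.09589 − 0.25336 = 0.65075
Ratio = 0.30124 / 0.65075 = 0.46291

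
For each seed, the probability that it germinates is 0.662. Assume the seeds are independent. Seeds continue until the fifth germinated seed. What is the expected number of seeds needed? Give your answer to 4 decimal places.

7.5529

Y = total seeds until the fifth success; negative binomial with r=5, p=0.662.
E[Y] = r / p = 5 / 0.662 = 7.552870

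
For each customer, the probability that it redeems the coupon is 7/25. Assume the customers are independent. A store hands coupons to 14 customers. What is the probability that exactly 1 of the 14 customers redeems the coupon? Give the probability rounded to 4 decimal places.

0.0548

X ~ Binomial(n=14, p=0.28).
P(X=1) = C(14,1) · p^1 · (1−p)^13
= 14 · 0.28 · 0.013974 = 0.054778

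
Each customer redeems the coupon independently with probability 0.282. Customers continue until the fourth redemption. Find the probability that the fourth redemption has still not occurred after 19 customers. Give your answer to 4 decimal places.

Needing more than 19 customers ⇔ fewer than 4 successes in the first 19. With X ~ Binomial(19, 0.282), P(Y > 19) = P(X ≤ 3).
  k=0: C(19,0)·0.282^0·0.718^19 = 0.001847
  k=1: C(19,1)·0.282^1·0.718^18 = 0.013780
  k=2: C(19,2)·0.282^2·0.718^17 = 0.048709
  k=3: C(19,3)·0.282^3·0.718^16 = 0.108408
P(X ≤ 3) = 0.172744

0.1727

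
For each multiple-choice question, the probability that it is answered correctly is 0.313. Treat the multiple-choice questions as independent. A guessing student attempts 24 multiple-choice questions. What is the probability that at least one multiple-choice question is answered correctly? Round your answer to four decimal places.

0.9999

P(at least one) = 1 − P(none) = 1 − (1 − 0.313)^24
= 1 − 0.000122 = 0.999878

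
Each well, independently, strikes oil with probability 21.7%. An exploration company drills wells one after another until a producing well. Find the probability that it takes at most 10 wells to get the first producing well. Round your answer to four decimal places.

Y = number of wells to the first success; geometric, p = 0.217.
P(Y ≤ 10) = 1 − (1−p)^10 = 1 − 0.086620 = 0.913380

0.9134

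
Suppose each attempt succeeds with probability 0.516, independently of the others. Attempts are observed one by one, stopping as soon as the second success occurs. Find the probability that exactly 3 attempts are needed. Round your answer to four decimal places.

0.2577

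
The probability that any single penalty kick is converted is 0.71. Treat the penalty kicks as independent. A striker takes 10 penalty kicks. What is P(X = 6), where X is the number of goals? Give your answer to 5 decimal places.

X ~ Binomial(n=10, p=0.71).
P(X=6) = C(10,6) · p^6 · (1−p)^4
= 210 · 0.1281 · 0.0070728 = 0.1902661

0.19027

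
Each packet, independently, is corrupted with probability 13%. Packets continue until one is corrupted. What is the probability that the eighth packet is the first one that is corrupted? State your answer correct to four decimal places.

0.0490

Geometric (trials to first success), p = 0.13.
P(Y = 8) = (1−p)^7 · p = 0.37725 · 0.13 = 0.049043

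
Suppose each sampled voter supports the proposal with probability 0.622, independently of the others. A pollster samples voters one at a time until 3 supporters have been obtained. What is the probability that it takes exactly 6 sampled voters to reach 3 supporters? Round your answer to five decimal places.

Y = trial on which the third success occurs; negative binomial, r=3, p=0.622.
P(Y=6) = C(5,2) · p^3 · (1−p)^3
= 10 · 0.24064 · 0.05401 = 0.1299710

0.12997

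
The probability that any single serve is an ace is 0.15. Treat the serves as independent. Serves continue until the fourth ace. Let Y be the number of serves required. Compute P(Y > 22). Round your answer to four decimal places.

Needing more than 22 serves ⇔ fewer than 4 successes in the first 22. With X ~ Binomial(22, 0.15), P(Y > 22) = P(X ≤ 3).
  k=0: C(22,0)·0.15^0·0.85^22 = 0.028004
  k=1: C(22,1)·0.15^1·0.85^21 = 0.108720
  k=2: C(22,2)·0.15^2·0.85^20 = 0.201453
  k=3: C(22,3)·0.15^3·0.85^19 = 0.237003
P(X ≤ 3) = 0.575180

0.5752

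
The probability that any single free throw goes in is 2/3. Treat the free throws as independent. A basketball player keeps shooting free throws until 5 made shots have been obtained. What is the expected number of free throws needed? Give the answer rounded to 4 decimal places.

Y = total free throws until the fifth success; negative binomial with r=5, p=0.666667.
E[Y] = r / p = 5 / 0.666667 = 7.500000

7.5000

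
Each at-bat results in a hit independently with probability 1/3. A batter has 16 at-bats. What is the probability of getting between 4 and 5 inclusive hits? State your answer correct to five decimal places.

0.38099

X ~ Binomial(16, 0.333333); P(4 ≤ X ≤ 5) = Σ C(16,k) p^k (1−p)^(16−k) over k:
  k=4: C(16,4)·0.333333^4·0.666667^12 = 0.1731774
  k=5: C(16,5)·0.333333^5·0.666667^11 = 0.2078129
Total = 0.3809903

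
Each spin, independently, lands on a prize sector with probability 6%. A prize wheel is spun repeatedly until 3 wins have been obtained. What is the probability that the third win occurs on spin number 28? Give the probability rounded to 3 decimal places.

0.016

Y = trial on which the third success occurs; negative binomial, r=3, p=0.06.
P(Y=28) = C(27,2) · p^3 · (1−p)^25
= 351 · 0.000216 · 0.21291 = 0.01614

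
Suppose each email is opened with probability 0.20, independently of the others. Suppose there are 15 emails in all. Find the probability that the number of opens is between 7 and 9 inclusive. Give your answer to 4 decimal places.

0.0179

X ~ Binomial(15, 0.20); P(7 ≤ X ≤ 9) = Σ C(15,k) p^k (1−p)^(15−k) over k:
  k=7: C(15,7)·0.20^7·0.80^8 = 0.013819
  k=8: C(15,8)·0.20^8·0.80^7 = 0.003455
  k=9: C(15,9)·0.20^9·0.80^6 = 0.000672
Total = 0.017946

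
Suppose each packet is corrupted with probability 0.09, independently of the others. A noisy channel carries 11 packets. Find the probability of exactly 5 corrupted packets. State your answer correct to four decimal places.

X ~ Binomial(n=11, p=0.09).
P(X=5) = C(11,5) · p^5 · (1−p)^6
= 462 · 5.9049e-06 · 0.56787 = 0.001549

0.0015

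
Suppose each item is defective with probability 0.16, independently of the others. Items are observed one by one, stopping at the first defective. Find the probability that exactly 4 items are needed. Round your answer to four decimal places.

Geometric (trials to first success), p = 0.16.
P(Y = 4) = (1−p)^3 · p = 0.5927 · 0.16 = 0.094833

0.0948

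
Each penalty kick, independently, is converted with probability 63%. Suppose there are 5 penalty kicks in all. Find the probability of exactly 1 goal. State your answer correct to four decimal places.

0.0590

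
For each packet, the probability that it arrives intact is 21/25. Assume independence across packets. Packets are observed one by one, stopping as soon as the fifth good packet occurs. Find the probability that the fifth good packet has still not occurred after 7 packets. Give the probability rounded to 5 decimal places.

0.08663

Needing more than 7 packets ⇔ fewer than 5 successes in the first 7. With X ~ Binomial(7, 0.84), P(Y > 7) = P(X ≤ 4).
  k=0: C(7,0)·0.84^0·0.16^7 = 0.0000027
  k=1: C(7,1)·0.84^1·0.16^6 = 0.0000987
  k=2: C(7,2)·0.84^2·0.16^5 = 0.0015537
  k=3: C(7,3)·0.84^3·0.16^4 = 0.0135952
  k=4: C(7,4)·0.84^4·0.16^3 = 0.0713748
P(X ≤ 4) = 0.0866251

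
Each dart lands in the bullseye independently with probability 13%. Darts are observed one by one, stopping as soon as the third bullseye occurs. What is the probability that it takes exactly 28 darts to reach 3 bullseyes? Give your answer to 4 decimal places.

Y = trial on which the third success occurs; negative binomial, r=3, p=0.13.
P(Y=28) = C(27,2) · p^3 · (1−p)^25
= 351 · 0.002197 · 0.03076 = 0.023720

0.0237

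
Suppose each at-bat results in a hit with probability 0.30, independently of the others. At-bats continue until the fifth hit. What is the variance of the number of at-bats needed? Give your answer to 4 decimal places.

Y = total at-bats until the fifth success; negative binomial with r=5, p=0.30.
Var(Y) = r(1−p)/p² = 5·0.70 / 0.30² = 38.888889

38.8889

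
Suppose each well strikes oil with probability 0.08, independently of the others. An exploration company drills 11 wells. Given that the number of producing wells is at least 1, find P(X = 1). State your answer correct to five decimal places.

0.63672

X ~ Binomial(11, 0.08). Want P(X=1 | X≥1) = P(X=1) / P(X≥1).
P(X=1) = C(11,1)·0.08^1·0.92^10 = 0.3822618
P(X≥1) = 1 − 0.3996374 = 0.6003626
Ratio = 0.3822618 / 0.6003626 = 0.6367183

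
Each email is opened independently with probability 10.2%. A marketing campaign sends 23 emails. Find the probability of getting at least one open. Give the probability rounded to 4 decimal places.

P(at least one) = 1 − P(none) = 1 − (1 − 0.102)^23
= 1 − 0.084208 = 0.915792

0.9158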